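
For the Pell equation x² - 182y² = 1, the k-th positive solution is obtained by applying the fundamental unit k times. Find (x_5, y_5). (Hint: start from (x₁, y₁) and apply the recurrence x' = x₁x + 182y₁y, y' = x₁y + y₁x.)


Step 1: Find the fundamental solution (x₁, y₁) of x² - 182y² = 1.
  Expand √182 as a continued fraction. a₀ = ⌊√182⌋ = 13; iterate m_{k+1} = d_k·a_k − m_k, d_{k+1} = (182 − m_{k+1}²)/d_k, a_{k+1} = ⌊(a₀ + m_{k+1})/d_{k+1}⌋ (starting m₀ = 0, d₀ = 1), with convergents p_k = a_k·p_{k-1} + p_{k-2}, q_k = a_k·q_{k-1} + q_{k-2} (p₋₁ = 1, q₋₁ = 0):
  k = 0: a₀ = 13; p₀/q₀ = 13/1; p₀² − 182·q₀² = 169 − 182 = -13.
  k = 1: m = 13, d = 13, a = ⌊(13 + 13)/13⌋ = 2; p/q = (2·13 + 1)/(2·1 + 0) = 27/2; p² − 182·q² = 729 − 728 = 1.
  The first convergent with p² − 182·q² = 1 gives the fundamental solution (x₁, y₁) = (27, 2).
Step 2: Apply the recurrence (x_{n+1}, y_{n+1}) = (x₁x_n + 182y₁y_n, x₁y_n + y₁x_n) repeatedly.
  From (x_1, y_1) = (27, 2): x_2 = 27·27 + 182·2·2 = 1457; y_2 = 27·2 + 2·27 = 108.
  From (x_2, y_2) = (1457, 108): x_3 = 27·1457 + 182·2·108 = 78651; y_3 = 27·108 + 2·1457 = 5830.
  From (x_3, y_3) = (78651, 5830): x_4 = 27·78651 + 182·2·5830 = 4245697; y_4 = 27·5830 + 2·78651 = 314712.
  From (x_4, y_4) = (4245697, 314712): x_5 = 27·4245697 + 182·2·314712 = 229188987; y_5 = 27·314712 + 2·4245697 = 16988618.
Step 3: Verify x_5² - 182·y_5² = 52527591762086169 - 52527591762086168 = 1 (should be 1). ✓

(x_1, y_1) = (27, 2); (x_5, y_5) = (229188987, 16988618).


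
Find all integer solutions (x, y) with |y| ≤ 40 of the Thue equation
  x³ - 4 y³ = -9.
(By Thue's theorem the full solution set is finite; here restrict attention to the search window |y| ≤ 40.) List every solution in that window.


The equation is x³ - 4y³ = -9. For fixed y, x³ = 4·y³ − 9, so a solution requires the RHS to be a perfect cube.
Strategy: iterate y from -40 to 40, compute RHS = 4·y³ − 9, and check whether it is a (positive or negative) perfect cube.
Check small values of y:
  y = 0: RHS = -9 is not a perfect cube.
  y = 1: RHS = -5 is not a perfect cube.
  y = -1: RHS = -13 is not a perfect cube.
  y = 2: RHS = 23 is not a perfect cube.
  y = -2: RHS = -41 is not a perfect cube.
  y = 3: RHS = 99 is not a perfect cube.
  y = -3: RHS = -117 is not a perfect cube.
Continuing the search up to |y| = 40 finds no solutions either.
No (x, y) in the scanned range satisfies the equation.

No integer solutions with |y| ≤ 40.


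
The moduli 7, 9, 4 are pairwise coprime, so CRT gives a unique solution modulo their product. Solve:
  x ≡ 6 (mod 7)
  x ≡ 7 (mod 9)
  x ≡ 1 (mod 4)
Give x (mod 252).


Moduli 7, 9, 4 are pairwise coprime; by CRT there is a unique solution modulo M = 7 · 9 · 4 = 252.
Solve pairwise, accumulating the modulus:
  Start with x ≡ 6 (mod 7).
  Combine with x ≡ 7 (mod 9): since gcd(7, 9) = 1, we get a unique residue mod 63.
    Write x = 6 + 7·t and substitute into x ≡ 7 (mod 9): 7·t ≡ 7 − 6 = 1 (mod 9).
    The inverse of 7 mod 9 is 4 (since 7·4 = 28 = 3·9 + 1), so t ≡ 4·1 = 4 ≡ 4 (mod 9).
    Then x = 6 + 7·4 = 34, valid modulo lcm(7, 9) = 63: x ≡ 34 (mod 63).
  Combine with x ≡ 1 (mod 4): since gcd(63, 4) = 1, we get a unique residue mod 252.
    Write x = 34 + 63·t and substitute into x ≡ 1 (mod 4): 63·t ≡ 1 − 34 = -33 (mod 4).
    Reduce coefficients mod 4: 3·t ≡ 3 (mod 4).
    The inverse of 3 mod 4 is 3 (since 3·3 = 9 = 2·4 + 1), so t ≡ 3·3 = 9 ≡ 1 (mod 4).
    Then x = 34 + 63·1 = 97, valid modulo lcm(63, 4) = 252: x ≡ 97 (mod 252).
Verify: 97 mod 7 = 6 ✓, 97 mod 9 = 7 ✓, 97 mod 4 = 1 ✓.

x ≡ 97 (mod 252).


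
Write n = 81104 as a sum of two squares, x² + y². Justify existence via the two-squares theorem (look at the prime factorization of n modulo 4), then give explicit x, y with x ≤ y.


Step 1: Factor n = 81104 = 2^4 · 37 · 137.
Step 2: Check the mod-4 condition on each prime factor: 2 = 2 (special); 37 ≡ 1 (mod 4), exponent 1; 137 ≡ 1 (mod 4), exponent 1.
All primes ≡ 3 (mod 4) appear to even exponent (or don't appear), so by the two-squares theorem n IS expressible as a sum of two squares.
Step 3: Build a representation. Group n = k² · m with k = 4 and m = 37 · 137 = 5069 (a product of primes ≡ 1 (mod 4)); a representation of m scales to one of n via (k·x)² + (k·y)² = k²(x² + y²). Each prime p ≡ 1 (mod 4) is itself a sum of two squares; find a² by testing p − a² for a perfect square:
  37: 37 − 1² = 36 = 6² ⇒ 37 = 1² + 6².
  137: 137 − 1² = 136, 137 − 2² = 133, 137 − 3² = 128, 137 − 4² = 121 = 11² ⇒ 137 = 4² + 11².
  Combine using the Brahmagupta–Fibonacci identity (a² + b²)(c² + d²) = (ac − bd)² + (ad + bc)² = (ac + bd)² + (ad − bc)²:
  37 · 137 = 5069: from (1² + 6²)(4² + 11²), take (1·4 − 6·11, 1·11 + 6·4) = (4 − 66, 11 + 24) = (-62, 35); dropping signs (only squares matter) gives (62, 35); check 62² + 35² = 3844 + 1225 = 5069 ✓.
  Scale by k = 4: (4·62, 4·35) = (248, 140).
Step 4: Order so x ≤ y and verify: 140² + 248² = 19600 + 61504 = 81104 = n. ✓

n = 81104 = 140² + 248² (one valid representation with x ≤ y).


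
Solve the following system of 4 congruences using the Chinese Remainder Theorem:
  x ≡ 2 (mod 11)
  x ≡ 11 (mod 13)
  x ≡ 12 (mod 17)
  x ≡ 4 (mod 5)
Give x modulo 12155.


Product of moduli M = 11 · 13 · 17 · 5 = 12155.
Merge one congruence at a time:
  Start: x ≡ 2 (mod 11).
  Combine with x ≡ 11 (mod 13); new modulus lcm = 143.
    Write x = 2 + 11·t and substitute into x ≡ 11 (mod 13): 11·t ≡ 11 − 2 = 9 (mod 13).
    The inverse of 11 mod 13 is 6 (since 11·6 = 66 = 5·13 + 1), so t ≡ 6·9 = 54 ≡ 2 (mod 13).
    Then x = 2 + 11·2 = 24, valid modulo lcm(11, 13) = 143: x ≡ 24 (mod 143).
  Combine with x ≡ 12 (mod 17); new modulus lcm = 2431.
    Write x = 24 + 143·t and substitute into x ≡ 12 (mod 17): 143·t ≡ 12 − 24 = -12 (mod 17).
    Reduce coefficients mod 17: 7·t ≡ 5 (mod 17).
    The inverse of 7 mod 17 is 5 (since 7·5 = 35 = 2·17 + 1), so t ≡ 5·5 = 25 ≡ 8 (mod 17).
    Then x = 24 + 143·8 = 1168, valid modulo lcm(143, 17) = 2431: x ≡ 1168 (mod 2431).
  Combine with x ≡ 4 (mod 5); new modulus lcm = 12155.
    Write x = 1168 + 2431·t and substitute into x ≡ 4 (mod 5): 2431·t ≡ 4 − 1168 = -1164 (mod 5).
    Reduce coefficients mod 5: 1·t ≡ 1 (mod 5).
    So t ≡ 1 (mod 5).
    Then x = 1168 + 2431·1 = 3599, valid modulo lcm(2431, 5) = 12155: x ≡ 3599 (mod 12155).
Verify against each original: 3599 mod 11 = 2, 3599 mod 13 = 11, 3599 mod 17 = 12, 3599 mod 5 = 4.

x ≡ 3599 (mod 12155).


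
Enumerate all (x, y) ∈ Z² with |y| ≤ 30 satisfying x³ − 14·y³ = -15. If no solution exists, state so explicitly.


The equation is x³ - 14y³ = -15. For fixed y, x³ = 14·y³ − 15, so a solution requires the RHS to be a perfect cube.
Strategy: iterate y from -30 to 30, compute RHS = 14·y³ − 15, and check whether it is a (positive or negative) perfect cube.
Check small values of y:
  y = 0: RHS = -15 is not a perfect cube.
  y = 1: RHS = -1 = (-1)³ ⇒ x = -1 works.
  y = -1: RHS = -29 is not a perfect cube.
  y = 2: RHS = 97 is not a perfect cube.
  y = -2: RHS = -127 is not a perfect cube.
  y = 3: RHS = 363 is not a perfect cube.
  y = -3: RHS = -393 is not a perfect cube.
Continuing the search up to |y| = 30 finds no further solutions beyond those listed.
Collected solutions: (-1, 1).

Solutions (with |y| ≤ 30): (-1, 1).


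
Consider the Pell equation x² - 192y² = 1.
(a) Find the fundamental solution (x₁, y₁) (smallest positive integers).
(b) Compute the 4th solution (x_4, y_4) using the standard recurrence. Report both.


Step 1: Find the fundamental solution (x₁, y₁) of x² - 192y² = 1.
  Expand √192 as a continued fraction. a₀ = ⌊√192⌋ = 13; iterate m_{k+1} = d_k·a_k − m_k, d_{k+1} = (192 − m_{k+1}²)/d_k, a_{k+1} = ⌊(a₀ + m_{k+1})/d_{k+1}⌋ (starting m₀ = 0, d₀ = 1), with convergents p_k = a_k·p_{k-1} + p_{k-2}, q_k = a_k·q_{k-1} + q_{k-2} (p₋₁ = 1, q₋₁ = 0):
  k = 0: a₀ = 13; p₀/q₀ = 13/1; p₀² − 192·q₀² = 169 − 192 = -23.
  k = 1: m = 13, d = 23, a = ⌊(13 + 13)/23⌋ = 1; p/q = (1·13 + 1)/(1·1 + 0) = 14/1; p² − 192·q² = 196 − 192 = 4.
  k = 2: m = 10, d = 4, a = ⌊(13 + 10)/4⌋ = 5; p/q = (5·14 + 13)/(5·1 + 1) = 83/6; p² − 192·q² = 6889 − 6912 = -23.
  k = 3: m = 10, d = 23, a = ⌊(13 + 10)/23⌋ = 1; p/q = (1·83 + 14)/(1·6 + 1) = 97/7; p² − 192·q² = 9409 − 9408 = 1.
  The first convergent with p² − 192·q² = 1 gives the fundamental solution (x₁, y₁) = (97, 7).
Step 2: Apply the recurrence (x_{n+1}, y_{n+1}) = (x₁x_n + 192y₁y_n, x₁y_n + y₁x_n) repeatedly.
  From (x_1, y_1) = (97, 7): x_2 = 97·97 + 192·7·7 = 18817; y_2 = 97·7 + 7·97 = 1358.
  From (x_2, y_2) = (18817, 1358): x_3 = 97·18817 + 192·7·1358 = 3650401; y_3 = 97·1358 + 7·18817 = 263445.
  From (x_3, y_3) = (3650401, 263445): x_4 = 97·3650401 + 192·7·263445 = 708158977; y_4 = 97·263445 + 7·3650401 = 51106972.
Step 3: Verify x_4² - 192·y_4² = 501489136705686529 - 501489136705686528 = 1 (should be 1). ✓

(x_1, y_1) = (97, 7); (x_4, y_4) = (708158977, 51106972).


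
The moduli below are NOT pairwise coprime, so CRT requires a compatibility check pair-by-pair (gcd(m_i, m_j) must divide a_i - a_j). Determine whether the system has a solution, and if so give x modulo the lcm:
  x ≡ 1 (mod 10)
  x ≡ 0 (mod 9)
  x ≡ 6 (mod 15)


Moduli 10, 9, 15 are not pairwise coprime, so CRT works modulo lcm(m_i) when all pairwise compatibility conditions hold.
Pairwise compatibility: gcd(m_i, m_j) must divide a_i - a_j for every pair.
Merge one congruence at a time:
  Start: x ≡ 1 (mod 10).
  Combine with x ≡ 0 (mod 9): gcd(10, 9) = 1; 0 - 1 = -1, which IS divisible by 1, so compatible.
    Write x = 1 + 10·t and substitute into x ≡ 0 (mod 9): 10·t ≡ 0 − 1 = -1 (mod 9).
    Reduce coefficients mod 9: 1·t ≡ 8 (mod 9).
    So t ≡ 8 (mod 9).
    Then x = 1 + 10·8 = 81, valid modulo lcm(10, 9) = 90: x ≡ 81 (mod 90).
  Combine with x ≡ 6 (mod 15): gcd(90, 15) = 15; 6 - 81 = -75, which IS divisible by 15, so compatible.
    Write x = 81 + 90·t and substitute into x ≡ 6 (mod 15): 90·t ≡ 6 − 81 = -75 (mod 15).
    Divide the congruence (and modulus) by g = 15: 6·t ≡ -5 (mod 1).
    Modulo 1 every t works; take t = 0.
    Then x = 81 + 90·0 = 81, valid modulo lcm(90, 15) = 90: x ≡ 81 (mod 90).
Verify: 81 mod 10 = 1, 81 mod 9 = 0, 81 mod 15 = 6.

x ≡ 81 (mod 90).


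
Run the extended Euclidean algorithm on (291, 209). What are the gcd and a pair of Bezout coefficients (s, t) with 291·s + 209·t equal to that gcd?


Euclidean algorithm on (291, 209) — divide until remainder is 0:
  291 = 1 · 209 + 82
  209 = 2 · 82 + 45
  82 = 1 · 45 + 37
  45 = 1 · 37 + 8
  37 = 4 · 8 + 5
  8 = 1 · 5 + 3
  5 = 1 · 3 + 2
  3 = 1 · 2 + 1
  2 = 2 · 1 + 0
gcd(291, 209) = 1.
Track Bezout coefficients alongside the remainders: start with r₀ = 291 = a·1 + b·0 (s = 1, t = 0) and r₁ = 209 = a·0 + b·1 (s = 0, t = 1); each new remainder r_{k+1} = r_{k-1} − q_k·r_k inherits s_{k+1} = s_{k-1} − q_k·s_k, t_{k+1} = t_{k-1} − q_k·t_k, so r_k = a·s_k + b·t_k at every step:
  q = 1: r = 82, s = 1 − 1·0 = 1, t = 0 − 1·1 = -1  (check: 291·1 + 209·(-1) = 82)
  q = 2: r = 45, s = 0 − 2·1 = -2, t = 1 − 2·(-1) = 3  (check: 291·(-2) + 209·3 = 45)
  q = 1: r = 37, s = 1 − 1·(-2) = 3, t = -1 − 1·3 = -4  (check: 291·3 + 209·(-4) = 37)
  q = 1: r = 8, s = -2 − 1·3 = -5, t = 3 − 1·(-4) = 7  (check: 291·(-5) + 209·7 = 8)
  q = 4: r = 5, s = 3 − 4·(-5) = 23, t = -4 − 4·7 = -32  (check: 291·23 + 209·(-32) = 5)
  q = 1: r = 3, s = -5 − 1·23 = -28, t = 7 − 1·(-32) = 39  (check: 291·(-28) + 209·39 = 3)
  q = 1: r = 2, s = 23 − 1·(-28) = 51, t = -32 − 1·39 = -71  (check: 291·51 + 209·(-71) = 2)
  q = 1: r = 1, s = -28 − 1·51 = -79, t = 39 − 1·(-71) = 110  (check: 291·(-79) + 209·110 = 1)
The row with r = 1 (the gcd) gives the Bezout coefficients s = -79, t = 110.
Result: 291 · (-79) + 209 · (110) = 1.

gcd(291, 209) = 1; s = -79, t = 110 (check: 291·(-79) + 209·110 = 1).


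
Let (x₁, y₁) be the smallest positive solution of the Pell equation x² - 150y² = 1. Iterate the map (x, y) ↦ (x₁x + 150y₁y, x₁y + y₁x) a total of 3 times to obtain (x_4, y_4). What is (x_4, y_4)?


Step 1: Find the fundamental solution (x₁, y₁) of x² - 150y² = 1.
  Expand √150 as a continued fraction. a₀ = ⌊√150⌋ = 12; iterate m_{k+1} = d_k·a_k − m_k, d_{k+1} = (150 − m_{k+1}²)/d_k, a_{k+1} = ⌊(a₀ + m_{k+1})/d_{k+1}⌋ (starting m₀ = 0, d₀ = 1), with convergents p_k = a_k·p_{k-1} + p_{k-2}, q_k = a_k·q_{k-1} + q_{k-2} (p₋₁ = 1, q₋₁ = 0):
  k = 0: a₀ = 12; p₀/q₀ = 12/1; p₀² − 150·q₀² = 144 − 150 = -6.
  k = 1: m = 12, d = 6, a = ⌊(12 + 12)/6⌋ = 4; p/q = (4·12 + 1)/(4·1 + 0) = 49/4; p² − 150·q² = 2401 − 2400 = 1.
  The first convergent with p² − 150·q² = 1 gives the fundamental solution (x₁, y₁) = (49, 4).
Step 2: Apply the recurrence (x_{n+1}, y_{n+1}) = (x₁x_n + 150y₁y_n, x₁y_n + y₁x_n) repeatedly.
  From (x_1, y_1) = (49, 4): x_2 = 49·49 + 150·4·4 = 4801; y_2 = 49·4 + 4·49 = 392.
  From (x_2, y_2) = (4801, 392): x_3 = 49·4801 + 150·4·392 = 470449; y_3 = 49·392 + 4·4801 = 38412.
  From (x_3, y_3) = (470449, 38412): x_4 = 49·470449 + 150·4·38412 = 46099201; y_4 = 49·38412 + 4·470449 = 3763984.
Step 3: Verify x_4² - 150·y_4² = 2125136332838401 - 2125136332838400 = 1 (should be 1). ✓

(x_1, y_1) = (49, 4); (x_4, y_4) = (46099201, 3763984).


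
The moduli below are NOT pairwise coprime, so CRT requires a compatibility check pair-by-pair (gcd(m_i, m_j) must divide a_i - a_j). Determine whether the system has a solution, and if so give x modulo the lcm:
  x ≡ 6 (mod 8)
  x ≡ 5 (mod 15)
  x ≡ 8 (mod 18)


Moduli 8, 15, 18 are not pairwise coprime, so CRT works modulo lcm(m_i) when all pairwise compatibility conditions hold.
Pairwise compatibility: gcd(m_i, m_j) must divide a_i - a_j for every pair.
Merge one congruence at a time:
  Start: x ≡ 6 (mod 8).
  Combine with x ≡ 5 (mod 15): gcd(8, 15) = 1; 5 - 6 = -1, which IS divisible by 1, so compatible.
    Write x = 6 + 8·t and substitute into x ≡ 5 (mod 15): 8·t ≡ 5 − 6 = -1 (mod 15).
    Reduce coefficients mod 15: 8·t ≡ 14 (mod 15).
    The inverse of 8 mod 15 is 2 (since 8·2 = 16 = 1·15 + 1), so t ≡ 2·14 = 28 ≡ 13 (mod 15).
    Then x = 6 + 8·13 = 110, valid modulo lcm(8, 15) = 120: x ≡ 110 (mod 120).
  Combine with x ≡ 8 (mod 18): gcd(120, 18) = 6; 8 - 110 = -102, which IS divisible by 6, so compatible.
    Write x = 110 + 120·t and substitute into x ≡ 8 (mod 18): 120·t ≡ 8 − 110 = -102 (mod 18).
    Divide the congruence (and modulus) by g = 6: 20·t ≡ -17 (mod 3).
    Reduce coefficients mod 3: 2·t ≡ 1 (mod 3).
    The inverse of 2 mod 3 is 2 (since 2·2 = 4 = 1·3 + 1), so t ≡ 2·1 = 2 ≡ 2 (mod 3).
    Then x = 110 + 120·2 = 350, valid modulo lcm(120, 18) = 360: x ≡ 350 (mod 360).
Verify: 350 mod 8 = 6, 350 mod 15 = 5, 350 mod 18 = 8.

x ≡ 350 (mod 360).


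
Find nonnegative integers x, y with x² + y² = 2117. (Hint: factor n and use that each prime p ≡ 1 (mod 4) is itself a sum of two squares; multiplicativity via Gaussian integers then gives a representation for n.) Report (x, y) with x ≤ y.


Step 1: Factor n = 2117 = 29 · 73.
Step 2: Check the mod-4 condition on each prime factor: 29 ≡ 1 (mod 4), exponent 1; 73 ≡ 1 (mod 4), exponent 1.
All primes ≡ 3 (mod 4) appear to even exponent (or don't appear), so by the two-squares theorem n IS expressible as a sum of two squares.
Step 3: Build a representation. Here n = 29 · 73 is a product of primes ≡ 1 (mod 4). Each prime p ≡ 1 (mod 4) is itself a sum of two squares; find a² by testing p − a² for a perfect square:
  29: 29 − 1² = 28, 29 − 2² = 25 = 5² ⇒ 29 = 2² + 5².
  73: 73 − 1² = 72, 73 − 2² = 69, 73 − 3² = 64 = 8² ⇒ 73 = 3² + 8².
  Combine using the Brahmagupta–Fibonacci identity (a² + b²)(c² + d²) = (ac − bd)² + (ad + bc)² = (ac + bd)² + (ad − bc)²:
  29 · 73 = 2117: from (2² + 5²)(3² + 8²), take (2·3 − 5·8, 2·8 + 5·3) = (6 − 40, 16 + 15) = (-34, 31); dropping signs (only squares matter) gives (34, 31); check 34² + 31² = 1156 + 961 = 2117 ✓.
Step 4: Order so x ≤ y and verify: 31² + 34² = 961 + 1156 = 2117 = n. ✓

n = 2117 = 31² + 34² (one valid representation with x ≤ y).


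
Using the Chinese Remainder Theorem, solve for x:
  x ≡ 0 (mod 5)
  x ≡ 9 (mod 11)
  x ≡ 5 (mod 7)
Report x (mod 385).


Moduli 5, 11, 7 are pairwise coprime; by CRT there is a unique solution modulo M = 5 · 11 · 7 = 385.
Solve pairwise, accumulating the modulus:
  Start with x ≡ 0 (mod 5).
  Combine with x ≡ 9 (mod 11): since gcd(5, 11) = 1, we get a unique residue mod 55.
    Write x = 0 + 5·t and substitute into x ≡ 9 (mod 11): 5·t ≡ 9 − 0 = 9 (mod 11).
    The inverse of 5 mod 11 is 9 (since 5·9 = 45 = 4·11 + 1), so t ≡ 9·9 = 81 ≡ 4 (mod 11).
    Then x = 0 + 5·4 = 20, valid modulo lcm(5, 11) = 55: x ≡ 20 (mod 55).
  Combine with x ≡ 5 (mod 7): since gcd(55, 7) = 1, we get a unique residue mod 385.
    Write x = 20 + 55·t and substitute into x ≡ 5 (mod 7): 55·t ≡ 5 − 20 = -15 (mod 7).
    Reduce coefficients mod 7: 6·t ≡ 6 (mod 7).
    The inverse of 6 mod 7 is 6 (since 6·6 = 36 = 5·7 + 1), so t ≡ 6·6 = 36 ≡ 1 (mod 7).
    Then x = 20 + 55·1 = 75, valid modulo lcm(55, 7) = 385: x ≡ 75 (mod 385).
Verify: 75 mod 5 = 0 ✓, 75 mod 11 = 9 ✓, 75 mod 7 = 5 ✓.

x ≡ 75 (mod 385).


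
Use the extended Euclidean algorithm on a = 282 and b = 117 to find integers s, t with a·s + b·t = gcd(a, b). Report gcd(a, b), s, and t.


Euclidean algorithm on (282, 117) — divide until remainder is 0:
  282 = 2 · 117 + 48
  117 = 2 · 48 + 21
  48 = 2 · 21 + 6
  21 = 3 · 6 + 3
  6 = 2 · 3 + 0
gcd(282, 117) = 3.
Track Bezout coefficients alongside the remainders: start with r₀ = 282 = a·1 + b·0 (s = 1, t = 0) and r₁ = 117 = a·0 + b·1 (s = 0, t = 1); each new remainder r_{k+1} = r_{k-1} − q_k·r_k inherits s_{k+1} = s_{k-1} − q_k·s_k, t_{k+1} = t_{k-1} − q_k·t_k, so r_k = a·s_k + b·t_k at every step:
  q = 2: r = 48, s = 1 − 2·0 = 1, t = 0 − 2·1 = -2  (check: 282·1 + 117·(-2) = 48)
  q = 2: r = 21, s = 0 − 2·1 = -2, t = 1 − 2·(-2) = 5  (check: 282·(-2) + 117·5 = 21)
  q = 2: r = 6, s = 1 − 2·(-2) = 5, t = -2 − 2·5 = -12  (check: 282·5 + 117·(-12) = 6)
  q = 3: r = 3, s = -2 − 3·5 = -17, t = 5 − 3·(-12) = 41  (check: 282·(-17) + 117·41 = 3)
The row with r = 3 (the gcd) gives the Bezout coefficients s = -17, t = 41.
Result: 282 · (-17) + 117 · (41) = 3.

gcd(282, 117) = 3; s = -17, t = 41 (check: 282·(-17) + 117·41 = 3).


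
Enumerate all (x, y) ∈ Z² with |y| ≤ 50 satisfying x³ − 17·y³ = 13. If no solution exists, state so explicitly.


The equation is x³ - 17y³ = 13. For fixed y, x³ = 17·y³ + 13, so a solution requires the RHS to be a perfect cube.
Strategy: iterate y from -50 to 50, compute RHS = 17·y³ + 13, and check whether it is a (positive or negative) perfect cube.
Check small values of y:
  y = 0: RHS = 13 is not a perfect cube.
  y = 1: RHS = 30 is not a perfect cube.
  y = -1: RHS = -4 is not a perfect cube.
  y = 2: RHS = 149 is not a perfect cube.
  y = -2: RHS = -123 is not a perfect cube.
  y = 3: RHS = 472 is not a perfect cube.
  y = -3: RHS = -446 is not a perfect cube.
Continuing the search up to |y| = 50 finds no solutions either.
No (x, y) in the scanned range satisfies the equation.

No integer solutions with |y| ≤ 50.


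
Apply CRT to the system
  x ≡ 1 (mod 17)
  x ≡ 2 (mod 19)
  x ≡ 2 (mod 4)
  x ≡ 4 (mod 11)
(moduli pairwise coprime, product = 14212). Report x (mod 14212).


Product of moduli M = 17 · 19 · 4 · 11 = 14212.
Merge one congruence at a time:
  Start: x ≡ 1 (mod 17).
  Combine with x ≡ 2 (mod 19); new modulus lcm = 323.
    Write x = 1 + 17·t and substitute into x ≡ 2 (mod 19): 17·t ≡ 2 − 1 = 1 (mod 19).
    The inverse of 17 mod 19 is 9 (since 17·9 = 153 = 8·19 + 1), so t ≡ 9·1 = 9 ≡ 9 (mod 19).
    Then x = 1 + 17·9 = 154, valid modulo lcm(17, 19) = 323: x ≡ 154 (mod 323).
  Combine with x ≡ 2 (mod 4); new modulus lcm = 1292.
    Write x = 154 + 323·t and substitute into x ≡ 2 (mod 4): 323·t ≡ 2 − 154 = -152 (mod 4).
    Reduce coefficients mod 4: 3·t ≡ 0 (mod 4).
    The inverse of 3 mod 4 is 3 (since 3·3 = 9 = 2·4 + 1), so t ≡ 3·0 = 0 ≡ 0 (mod 4).
    Then x = 154 + 323·0 = 154, valid modulo lcm(323, 4) = 1292: x ≡ 154 (mod 1292).
  Combine with x ≡ 4 (mod 11); new modulus lcm = 14212.
    Write x = 154 + 1292·t and substitute into x ≡ 4 (mod 11): 1292·t ≡ 4 − 154 = -150 (mod 11).
    Reduce coefficients mod 11: 5·t ≡ 4 (mod 11).
    The inverse of 5 mod 11 is 9 (since 5·9 = 45 = 4·11 + 1), so t ≡ 9·4 = 36 ≡ 3 (mod 11).
    Then x = 154 + 1292·3 = 4030, valid modulo lcm(1292, 11) = 14212: x ≡ 4030 (mod 14212).
Verify against each original: 4030 mod 17 = 1, 4030 mod 19 = 2, 4030 mod 4 = 2, 4030 mod 11 = 4.

x ≡ 4030 (mod 14212).


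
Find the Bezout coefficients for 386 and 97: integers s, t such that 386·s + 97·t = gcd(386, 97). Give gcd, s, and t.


Euclidean algorithm on (386, 97) — divide until remainder is 0:
  386 = 3 · 97 + 95
  97 = 1 · 95 + 2
  95 = 47 · 2 + 1
  2 = 2 · 1 + 0
gcd(386, 97) = 1.
Track Bezout coefficients alongside the remainders: start with r₀ = 386 = a·1 + b·0 (s = 1, t = 0) and r₁ = 97 = a·0 + b·1 (s = 0, t = 1); each new remainder r_{k+1} = r_{k-1} − q_k·r_k inherits s_{k+1} = s_{k-1} − q_k·s_k, t_{k+1} = t_{k-1} − q_k·t_k, so r_k = a·s_k + b·t_k at every step:
  q = 3: r = 95, s = 1 − 3·0 = 1, t = 0 − 3·1 = -3  (check: 386·1 + 97·(-3) = 95)
  q = 1: r = 2, s = 0 − 1·1 = -1, t = 1 − 1·(-3) = 4  (check: 386·(-1) + 97·4 = 2)
  q = 47: r = 1, s = 1 − 47·(-1) = 48, t = -3 − 47·4 = -191  (check: 386·48 + 97·(-191) = 1)
The row with r = 1 (the gcd) gives the Bezout coefficients s = 48, t = -191.
Result: 386 · (48) + 97 · (-191) = 1.

gcd(386, 97) = 1; s = 48, t = -191 (check: 386·48 + 97·(-191) = 1).


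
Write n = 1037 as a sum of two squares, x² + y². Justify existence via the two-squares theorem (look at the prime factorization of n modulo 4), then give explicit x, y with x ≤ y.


Step 1: Factor n = 1037 = 17 · 61.
Step 2: Check the mod-4 condition on each prime factor: 17 ≡ 1 (mod 4), exponent 1; 61 ≡ 1 (mod 4), exponent 1.
All primes ≡ 3 (mod 4) appear to even exponent (or don't appear), so by the two-squares theorem n IS expressible as a sum of two squares.
Step 3: Build a representation. Here n = 17 · 61 is a product of primes ≡ 1 (mod 4). Each prime p ≡ 1 (mod 4) is itself a sum of two squares; find a² by testing p − a² for a perfect square:
  17: 17 − 1² = 16 = 4² ⇒ 17 = 1² + 4².
  61: 61 − 1² = 60, 61 − 2² = 57, 61 − 3² = 52, 61 − 4² = 45, 61 − 5² = 36 = 6² ⇒ 61 = 5² + 6².
  Combine using the Brahmagupta–Fibonacci identity (a² + b²)(c² + d²) = (ac − bd)² + (ad + bc)² = (ac + bd)² + (ad − bc)²:
  17 · 61 = 1037: from (1² + 4²)(5² + 6²), take (1·5 − 4·6, 1·6 + 4·5) = (5 − 24, 6 + 20) = (-19, 26); dropping signs (only squares matter) gives (19, 26); check 19² + 26² = 361 + 676 = 1037 ✓.
Step 4: Order so x ≤ y and verify: 19² + 26² = 361 + 676 = 1037 = n. ✓

n = 1037 = 19² + 26² (one valid representation with x ≤ y).


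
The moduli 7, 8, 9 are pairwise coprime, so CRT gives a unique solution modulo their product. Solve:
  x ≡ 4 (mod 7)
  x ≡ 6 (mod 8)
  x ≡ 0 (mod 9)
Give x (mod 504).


Moduli 7, 8, 9 are pairwise coprime; by CRT there is a unique solution modulo M = 7 · 8 · 9 = 504.
Solve pairwise, accumulating the modulus:
  Start with x ≡ 4 (mod 7).
  Combine with x ≡ 6 (mod 8): since gcd(7, 8) = 1, we get a unique residue mod 56.
    Write x = 4 + 7·t and substitute into x ≡ 6 (mod 8): 7·t ≡ 6 − 4 = 2 (mod 8).
    The inverse of 7 mod 8 is 7 (since 7·7 = 49 = 6·8 + 1), so t ≡ 7·2 = 14 ≡ 6 (mod 8).
    Then x = 4 + 7·6 = 46, valid modulo lcm(7, 8) = 56: x ≡ 46 (mod 56).
  Combine with x ≡ 0 (mod 9): since gcd(56, 9) = 1, we get a unique residue mod 504.
    Write x = 46 + 56·t and substitute into x ≡ 0 (mod 9): 56·t ≡ 0 − 46 = -46 (mod 9).
    Reduce coefficients mod 9: 2·t ≡ 8 (mod 9).
    The inverse of 2 mod 9 is 5 (since 2·5 = 10 = 1·9 + 1), so t ≡ 5·8 = 40 ≡ 4 (mod 9).
    Then x = 46 + 56·4 = 270, valid modulo lcm(56, 9) = 504: x ≡ 270 (mod 504).
Verify: 270 mod 7 = 4 ✓, 270 mod 8 = 6 ✓, 270 mod 9 = 0 ✓.

x ≡ 270 (mod 504).


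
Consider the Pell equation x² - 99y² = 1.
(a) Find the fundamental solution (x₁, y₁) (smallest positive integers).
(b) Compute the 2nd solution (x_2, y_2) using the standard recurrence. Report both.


Step 1: Find the fundamental solution (x₁, y₁) of x² - 99y² = 1.
  Expand √99 as a continued fraction. a₀ = ⌊√99⌋ = 9; iterate m_{k+1} = d_k·a_k − m_k, d_{k+1} = (99 − m_{k+1}²)/d_k, a_{k+1} = ⌊(a₀ + m_{k+1})/d_{k+1}⌋ (starting m₀ = 0, d₀ = 1), with convergents p_k = a_k·p_{k-1} + p_{k-2}, q_k = a_k·q_{k-1} + q_{k-2} (p₋₁ = 1, q₋₁ = 0):
  k = 0: a₀ = 9; p₀/q₀ = 9/1; p₀² − 99·q₀² = 81 − 99 = -18.
  k = 1: m = 9, d = 18, a = ⌊(9 + 9)/18⌋ = 1; p/q = (1·9 + 1)/(1·1 + 0) = 10/1; p² − 99·q² = 100 − 99 = 1.
  The first convergent with p² − 99·q² = 1 gives the fundamental solution (x₁, y₁) = (10, 1).
Step 2: Apply the recurrence (x_{n+1}, y_{n+1}) = (x₁x_n + 99y₁y_n, x₁y_n + y₁x_n) repeatedly.
  From (x_1, y_1) = (10, 1): x_2 = 10·10 + 99·1·1 = 199; y_2 = 10·1 + 1·10 = 20.
Step 3: Verify x_2² - 99·y_2² = 39601 - 39600 = 1 (should be 1). ✓

(x_1, y_1) = (10, 1); (x_2, y_2) = (199, 20).


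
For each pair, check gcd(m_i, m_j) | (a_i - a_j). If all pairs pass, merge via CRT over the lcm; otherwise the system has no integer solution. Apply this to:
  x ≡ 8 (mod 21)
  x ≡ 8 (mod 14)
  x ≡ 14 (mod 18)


Moduli 21, 14, 18 are not pairwise coprime, so CRT works modulo lcm(m_i) when all pairwise compatibility conditions hold.
Pairwise compatibility: gcd(m_i, m_j) must divide a_i - a_j for every pair.
Merge one congruence at a time:
  Start: x ≡ 8 (mod 21).
  Combine with x ≡ 8 (mod 14): gcd(21, 14) = 7; 8 - 8 = 0, which IS divisible by 7, so compatible.
    Write x = 8 + 21·t and substitute into x ≡ 8 (mod 14): 21·t ≡ 8 − 8 = 0 (mod 14).
    Divide the congruence (and modulus) by g = 7: 3·t ≡ 0 (mod 2).
    Reduce coefficients mod 2: 1·t ≡ 0 (mod 2).
    So t ≡ 0 (mod 2).
    Then x = 8 + 21·0 = 8, valid modulo lcm(21, 14) = 42: x ≡ 8 (mod 42).
  Combine with x ≡ 14 (mod 18): gcd(42, 18) = 6; 14 - 8 = 6, which IS divisible by 6, so compatible.
    Write x = 8 + 42·t and substitute into x ≡ 14 (mod 18): 42·t ≡ 14 − 8 = 6 (mod 18).
    Divide the congruence (and modulus) by g = 6: 7·t ≡ 1 (mod 3).
    Reduce coefficients mod 3: 1·t ≡ 1 (mod 3).
    So t ≡ 1 (mod 3).
    Then x = 8 + 42·1 = 50, valid modulo lcm(42, 18) = 126: x ≡ 50 (mod 126).
Verify: 50 mod 21 = 8, 50 mod 14 = 8, 50 mod 18 = 14.

x ≡ 50 (mod 126).


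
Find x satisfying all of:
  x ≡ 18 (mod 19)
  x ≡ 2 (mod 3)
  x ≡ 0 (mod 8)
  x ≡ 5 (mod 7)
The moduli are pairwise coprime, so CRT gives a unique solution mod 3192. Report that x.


Product of moduli M = 19 · 3 · 8 · 7 = 3192.
Merge one congruence at a time:
  Start: x ≡ 18 (mod 19).
  Combine with x ≡ 2 (mod 3); new modulus lcm = 57.
    Write x = 18 + 19·t and substitute into x ≡ 2 (mod 3): 19·t ≡ 2 − 18 = -16 (mod 3).
    Reduce coefficients mod 3: 1·t ≡ 2 (mod 3).
    So t ≡ 2 (mod 3).
    Then x = 18 + 19·2 = 56, valid modulo lcm(19, 3) = 57: x ≡ 56 (mod 57).
  Combine with x ≡ 0 (mod 8); new modulus lcm = 456.
    Write x = 56 + 57·t and substitute into x ≡ 0 (mod 8): 57·t ≡ 0 − 56 = -56 (mod 8).
    Reduce coefficients mod 8: 1·t ≡ 0 (mod 8).
    So t ≡ 0 (mod 8).
    Then x = 56 + 57·0 = 56, valid modulo lcm(57, 8) = 456: x ≡ 56 (mod 456).
  Combine with x ≡ 5 (mod 7); new modulus lcm = 3192.
    Write x = 56 + 456·t and substitute into x ≡ 5 (mod 7): 456·t ≡ 5 − 56 = -51 (mod 7).
    Reduce coefficients mod 7: 1·t ≡ 5 (mod 7).
    So t ≡ 5 (mod 7).
    Then x = 56 + 456·5 = 2336, valid modulo lcm(456, 7) = 3192: x ≡ 2336 (mod 3192).
Verify against each original: 2336 mod 19 = 18, 2336 mod 3 = 2, 2336 mod 8 = 0, 2336 mod 7 = 5.

x ≡ 2336 (mod 3192).


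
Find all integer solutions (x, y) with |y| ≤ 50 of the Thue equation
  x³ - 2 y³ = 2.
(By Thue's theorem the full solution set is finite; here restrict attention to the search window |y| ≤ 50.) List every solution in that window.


The equation is x³ - 2y³ = 2. For fixed y, x³ = 2·y³ + 2, so a solution requires the RHS to be a perfect cube.
Strategy: iterate y from -50 to 50, compute RHS = 2·y³ + 2, and check whether it is a (positive or negative) perfect cube.
Check small values of y:
  y = 0: RHS = 2 is not a perfect cube.
  y = 1: RHS = 4 is not a perfect cube.
  y = -1: RHS = 0 = (0)³ ⇒ x = 0 works.
  y = 2: RHS = 18 is not a perfect cube.
  y = -2: RHS = -14 is not a perfect cube.
  y = 3: RHS = 56 is not a perfect cube.
  y = -3: RHS = -52 is not a perfect cube.
Continuing the search up to |y| = 50 finds no further solutions beyond those listed.
Collected solutions: (0, -1).

Solutions (with |y| ≤ 50): (0, -1).


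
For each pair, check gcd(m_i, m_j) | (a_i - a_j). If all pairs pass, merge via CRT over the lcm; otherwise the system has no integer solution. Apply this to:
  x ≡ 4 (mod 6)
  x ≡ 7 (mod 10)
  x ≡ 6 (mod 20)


Moduli 6, 10, 20 are not pairwise coprime, so CRT works modulo lcm(m_i) when all pairwise compatibility conditions hold.
Pairwise compatibility: gcd(m_i, m_j) must divide a_i - a_j for every pair.
Merge one congruence at a time:
  Start: x ≡ 4 (mod 6).
  Combine with x ≡ 7 (mod 10): gcd(6, 10) = 2, and 7 - 4 = 3 is NOT divisible by 2.
    ⇒ system is inconsistent (no integer solution).

No solution (the system is inconsistent).


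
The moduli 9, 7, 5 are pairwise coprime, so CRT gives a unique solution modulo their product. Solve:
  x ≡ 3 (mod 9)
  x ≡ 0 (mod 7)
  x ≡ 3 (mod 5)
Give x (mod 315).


Moduli 9, 7, 5 are pairwise coprime; by CRT there is a unique solution modulo M = 9 · 7 · 5 = 315.
Solve pairwise, accumulating the modulus:
  Start with x ≡ 3 (mod 9).
  Combine with x ≡ 0 (mod 7): since gcd(9, 7) = 1, we get a unique residue mod 63.
    Write x = 3 + 9·t and substitute into x ≡ 0 (mod 7): 9·t ≡ 0 − 3 = -3 (mod 7).
    Reduce coefficients mod 7: 2·t ≡ 4 (mod 7).
    The inverse of 2 mod 7 is 4 (since 2·4 = 8 = 1·7 + 1), so t ≡ 4·4 = 16 ≡ 2 (mod 7).
    Then x = 3 + 9·2 = 21, valid modulo lcm(9, 7) = 63: x ≡ 21 (mod 63).
  Combine with x ≡ 3 (mod 5): since gcd(63, 5) = 1, we get a unique residue mod 315.
    Write x = 21 + 63·t and substitute into x ≡ 3 (mod 5): 63·t ≡ 3 − 21 = -18 (mod 5).
    Reduce coefficients mod 5: 3·t ≡ 2 (mod 5).
    The inverse of 3 mod 5 is 2 (since 3·2 = 6 = 1·5 + 1), so t ≡ 2·2 = 4 ≡ 4 (mod 5).
    Then x = 21 + 63·4 = 273, valid modulo lcm(63, 5) = 315: x ≡ 273 (mod 315).
Verify: 273 mod 9 = 3 ✓, 273 mod 7 = 0 ✓, 273 mod 5 = 3 ✓.

x ≡ 273 (mod 315).


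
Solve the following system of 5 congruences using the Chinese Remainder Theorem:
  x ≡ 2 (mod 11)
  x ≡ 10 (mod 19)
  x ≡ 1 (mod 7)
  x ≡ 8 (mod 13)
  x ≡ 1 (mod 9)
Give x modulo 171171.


Product of moduli M = 11 · 19 · 7 · 13 · 9 = 171171.
Merge one congruence at a time:
  Start: x ≡ 2 (mod 11).
  Combine with x ≡ 10 (mod 19); new modulus lcm = 209.
    Write x = 2 + 11·t and substitute into x ≡ 10 (mod 19): 11·t ≡ 10 − 2 = 8 (mod 19).
    The inverse of 11 mod 19 is 7 (since 11·7 = 77 = 4·19 + 1), so t ≡ 7·8 = 56 ≡ 18 (mod 19).
    Then x = 2 + 11·18 = 200, valid modulo lcm(11, 19) = 209: x ≡ 200 (mod 209).
  Combine with x ≡ 1 (mod 7); new modulus lcm = 1463.
    Write x = 200 + 209·t and substitute into x ≡ 1 (mod 7): 209·t ≡ 1 − 200 = -199 (mod 7).
    Reduce coefficients mod 7: 6·t ≡ 4 (mod 7).
    The inverse of 6 mod 7 is 6 (since 6·6 = 36 = 5·7 + 1), so t ≡ 6·4 = 24 ≡ 3 (mod 7).
    Then x = 200 + 209·3 = 827, valid modulo lcm(209, 7) = 1463: x ≡ 827 (mod 1463).
  Combine with x ≡ 8 (mod 13); new modulus lcm = 19019.
    Write x = 827 + 1463·t and substitute into x ≡ 8 (mod 13): 1463·t ≡ 8 − 827 = -819 (mod 13).
    Reduce coefficients mod 13: 7·t ≡ 0 (mod 13).
    The inverse of 7 mod 13 is 2 (since 7·2 = 14 = 1·13 + 1), so t ≡ 2·0 = 0 ≡ 0 (mod 13).
    Then x = 827 + 1463·0 = 827, valid modulo lcm(1463, 13) = 19019: x ≡ 827 (mod 19019).
  Combine with x ≡ 1 (mod 9); new modulus lcm = 171171.
    Write x = 827 + 19019·t and substitute into x ≡ 1 (mod 9): 19019·t ≡ 1 − 827 = -826 (mod 9).
    Reduce coefficients mod 9: 2·t ≡ 2 (mod 9).
    The inverse of 2 mod 9 is 5 (since 2·5 = 10 = 1·9 + 1), so t ≡ 5·2 = 10 ≡ 1 (mod 9).
    Then x = 827 + 19019·1 = 19846, valid modulo lcm(19019, 9) = 171171: x ≡ 19846 (mod 171171).
Verify against each original: 19846 mod 11 = 2, 19846 mod 19 = 10, 19846 mod 7 = 1, 19846 mod 13 = 8, 19846 mod 9 = 1.

x ≡ 19846 (mod 171171).


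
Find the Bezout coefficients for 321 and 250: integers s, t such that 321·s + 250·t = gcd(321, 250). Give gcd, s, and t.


Euclidean algorithm on (321, 250) — divide until remainder is 0:
  321 = 1 · 250 + 71
  250 = 3 · 71 + 37
  71 = 1 · 37 + 34
  37 = 1 · 34 + 3
  34 = 11 · 3 + 1
  3 = 3 · 1 + 0
gcd(321, 250) = 1.
Track Bezout coefficients alongside the remainders: start with r₀ = 321 = a·1 + b·0 (s = 1, t = 0) and r₁ = 250 = a·0 + b·1 (s = 0, t = 1); each new remainder r_{k+1} = r_{k-1} − q_k·r_k inherits s_{k+1} = s_{k-1} − q_k·s_k, t_{k+1} = t_{k-1} − q_k·t_k, so r_k = a·s_k + b·t_k at every step:
  q = 1: r = 71, s = 1 − 1·0 = 1, t = 0 − 1·1 = -1  (check: 321·1 + 250·(-1) = 71)
  q = 3: r = 37, s = 0 − 3·1 = -3, t = 1 − 3·(-1) = 4  (check: 321·(-3) + 250·4 = 37)
  q = 1: r = 34, s = 1 − 1·(-3) = 4, t = -1 − 1·4 = -5  (check: 321·4 + 250·(-5) = 34)
  q = 1: r = 3, s = -3 − 1·4 = -7, t = 4 − 1·(-5) = 9  (check: 321·(-7) + 250·9 = 3)
  q = 11: r = 1, s = 4 − 11·(-7) = 81, t = -5 − 11·9 = -104  (check: 321·81 + 250·(-104) = 1)
The row with r = 1 (the gcd) gives the Bezout coefficients s = 81, t = -104.
Result: 321 · (81) + 250 · (-104) = 1.

gcd(321, 250) = 1; s = 81, t = -104 (check: 321·81 + 250·(-104) = 1).


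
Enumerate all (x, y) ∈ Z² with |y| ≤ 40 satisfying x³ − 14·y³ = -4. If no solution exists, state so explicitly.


The equation is x³ - 14y³ = -4. For fixed y, x³ = 14·y³ − 4, so a solution requires the RHS to be a perfect cube.
Strategy: iterate y from -40 to 40, compute RHS = 14·y³ − 4, and check whether it is a (positive or negative) perfect cube.
Check small values of y:
  y = 0: RHS = -4 is not a perfect cube.
  y = 1: RHS = 10 is not a perfect cube.
  y = -1: RHS = -18 is not a perfect cube.
  y = 2: RHS = 108 is not a perfect cube.
  y = -2: RHS = -116 is not a perfect cube.
  y = 3: RHS = 374 is not a perfect cube.
  y = -3: RHS = -382 is not a perfect cube.
Continuing the search up to |y| = 40 finds no solutions either.
No (x, y) in the scanned range satisfies the equation.

No integer solutions with |y| ≤ 40.


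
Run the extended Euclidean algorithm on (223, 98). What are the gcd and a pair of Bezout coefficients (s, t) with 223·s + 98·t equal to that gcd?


Euclidean algorithm on (223, 98) — divide until remainder is 0:
  223 = 2 · 98 + 27
  98 = 3 · 27 + 17
  27 = 1 · 17 + 10
  17 = 1 · 10 + 7
  10 = 1 · 7 + 3
  7 = 2 · 3 + 1
  3 = 3 · 1 + 0
gcd(223, 98) = 1.
Track Bezout coefficients alongside the remainders: start with r₀ = 223 = a·1 + b·0 (s = 1, t = 0) and r₁ = 98 = a·0 + b·1 (s = 0, t = 1); each new remainder r_{k+1} = r_{k-1} − q_k·r_k inherits s_{k+1} = s_{k-1} − q_k·s_k, t_{k+1} = t_{k-1} − q_k·t_k, so r_k = a·s_k + b·t_k at every step:
  q = 2: r = 27, s = 1 − 2·0 = 1, t = 0 − 2·1 = -2  (check: 223·1 + 98·(-2) = 27)
  q = 3: r = 17, s = 0 − 3·1 = -3, t = 1 − 3·(-2) = 7  (check: 223·(-3) + 98·7 = 17)
  q = 1: r = 10, s = 1 − 1·(-3) = 4, t = -2 − 1·7 = -9  (check: 223·4 + 98·(-9) = 10)
  q = 1: r = 7, s = -3 − 1·4 = -7, t = 7 − 1·(-9) = 16  (check: 223·(-7) + 98·16 = 7)
  q = 1: r = 3, s = 4 − 1·(-7) = 11, t = -9 − 1·16 = -25  (check: 223·11 + 98·(-25) = 3)
  q = 2: r = 1, s = -7 − 2·11 = -29, t = 16 − 2·(-25) = 66  (check: 223·(-29) + 98·66 = 1)
The row with r = 1 (the gcd) gives the Bezout coefficients s = -29, t = 66.
Result: 223 · (-29) + 98 · (66) = 1.

gcd(223, 98) = 1; s = -29, t = 66 (check: 223·(-29) + 98·66 = 1).


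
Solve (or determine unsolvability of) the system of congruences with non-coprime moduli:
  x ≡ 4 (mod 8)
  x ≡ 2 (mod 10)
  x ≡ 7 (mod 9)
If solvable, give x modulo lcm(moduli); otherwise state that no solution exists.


Moduli 8, 10, 9 are not pairwise coprime, so CRT works modulo lcm(m_i) when all pairwise compatibility conditions hold.
Pairwise compatibility: gcd(m_i, m_j) must divide a_i - a_j for every pair.
Merge one congruence at a time:
  Start: x ≡ 4 (mod 8).
  Combine with x ≡ 2 (mod 10): gcd(8, 10) = 2; 2 - 4 = -2, which IS divisible by 2, so compatible.
    Write x = 4 + 8·t and substitute into x ≡ 2 (mod 10): 8·t ≡ 2 − 4 = -2 (mod 10).
    Divide the congruence (and modulus) by g = 2: 4·t ≡ -1 (mod 5).
    Reduce coefficients mod 5: 4·t ≡ 4 (mod 5).
    The inverse of 4 mod 5 is 4 (since 4·4 = 16 = 3·5 + 1), so t ≡ 4·4 = 16 ≡ 1 (mod 5).
    Then x = 4 + 8·1 = 12, valid modulo lcm(8, 10) = 40: x ≡ 12 (mod 40).
  Combine with x ≡ 7 (mod 9): gcd(40, 9) = 1; 7 - 12 = -5, which IS divisible by 1, so compatible.
    Write x = 12 + 40·t and substitute into x ≡ 7 (mod 9): 40·t ≡ 7 − 12 = -5 (mod 9).
    Reduce coefficients mod 9: 4·t ≡ 4 (mod 9).
    The inverse of 4 mod 9 is 7 (since 4·7 = 28 = 3·9 + 1), so t ≡ 7·4 = 28 ≡ 1 (mod 9).
    Then x = 12 + 40·1 = 52, valid modulo lcm(40, 9) = 360: x ≡ 52 (mod 360).
Verify: 52 mod 8 = 4, 52 mod 10 = 2, 52 mod 9 = 7.

x ≡ 52 (mod 360).


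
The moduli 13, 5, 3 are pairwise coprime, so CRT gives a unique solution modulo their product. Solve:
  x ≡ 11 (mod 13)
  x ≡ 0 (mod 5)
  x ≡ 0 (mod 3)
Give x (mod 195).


Moduli 13, 5, 3 are pairwise coprime; by CRT there is a unique solution modulo M = 13 · 5 · 3 = 195.
Solve pairwise, accumulating the modulus:
  Start with x ≡ 11 (mod 13).
  Combine with x ≡ 0 (mod 5): since gcd(13, 5) = 1, we get a unique residue mod 65.
    Write x = 11 + 13·t and substitute into x ≡ 0 (mod 5): 13·t ≡ 0 − 11 = -11 (mod 5).
    Reduce coefficients mod 5: 3·t ≡ 4 (mod 5).
    The inverse of 3 mod 5 is 2 (since 3·2 = 6 = 1·5 + 1), so t ≡ 2·4 = 8 ≡ 3 (mod 5).
    Then x = 11 + 13·3 = 50, valid modulo lcm(13, 5) = 65: x ≡ 50 (mod 65).
  Combine with x ≡ 0 (mod 3): since gcd(65, 3) = 1, we get a unique residue mod 195.
    Write x = 50 + 65·t and substitute into x ≡ 0 (mod 3): 65·t ≡ 0 − 50 = -50 (mod 3).
    Reduce coefficients mod 3: 2·t ≡ 1 (mod 3).
    The inverse of 2 mod 3 is 2 (since 2·2 = 4 = 1·3 + 1), so t ≡ 2·1 = 2 ≡ 2 (mod 3).
    Then x = 50 + 65·2 = 180, valid modulo lcm(65, 3) = 195: x ≡ 180 (mod 195).
Verify: 180 mod 13 = 11 ✓, 180 mod 5 = 0 ✓, 180 mod 3 = 0 ✓.

x ≡ 180 (mod 195).


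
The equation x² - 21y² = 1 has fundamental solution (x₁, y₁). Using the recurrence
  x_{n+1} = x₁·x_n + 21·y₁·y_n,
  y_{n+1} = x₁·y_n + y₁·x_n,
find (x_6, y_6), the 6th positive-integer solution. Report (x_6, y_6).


Step 1: Find the fundamental solution (x₁, y₁) of x² - 21y² = 1.
  Expand √21 as a continued fraction. a₀ = ⌊√21⌋ = 4; iterate m_{k+1} = d_k·a_k − m_k, d_{k+1} = (21 − m_{k+1}²)/d_k, a_{k+1} = ⌊(a₀ + m_{k+1})/d_{k+1}⌋ (starting m₀ = 0, d₀ = 1), with convergents p_k = a_k·p_{k-1} + p_{k-2}, q_k = a_k·q_{k-1} + q_{k-2} (p₋₁ = 1, q₋₁ = 0):
  k = 0: a₀ = 4; p₀/q₀ = 4/1; p₀² − 21·q₀² = 16 − 21 = -5.
  k = 1: m = 4, d = 5, a = ⌊(4 + 4)/5⌋ = 1; p/q = (1·4 + 1)/(1·1 + 0) = 5/1; p² − 21·q² = 25 − 21 = 4.
  k = 2: m = 1, d = 4, a = ⌊(4 + 1)/4⌋ = 1; p/q = (1·5 + 4)/(1·1 + 1) = 9/2; p² − 21·q² = 81 − 84 = -3.
  k = 3: m = 3, d = 3, a = ⌊(4 + 3)/3⌋ = 2; p/q = (2·9 + 5)/(2·2 + 1) = 23/5; p² − 21·q² = 529 − 525 = 4.
  k = 4: m = 3, d = 4, a = ⌊(4 + 3)/4⌋ = 1; p/q = (1·23 + 9)/(1·5 + 2) = 32/7; p² − 21·q² = 1024 − 1029 = -5.
  k = 5: m = 1, d = 5, a = ⌊(4 + 1)/5⌋ = 1; p/q = (1·32 + 23)/(1·7 + 5) = 55/12; p² − 21·q² = 3025 − 3024 = 1.
  The first convergent with p² − 21·q² = 1 gives the fundamental solution (x₁, y₁) = (55, 12).
Step 2: Apply the recurrence (x_{n+1}, y_{n+1}) = (x₁x_n + 21y₁y_n, x₁y_n + y₁x_n) repeatedly.
  From (x_1, y_1) = (55, 12): x_2 = 55·55 + 21·12·12 = 6049; y_2 = 55·12 + 12·55 = 1320.
  From (x_2, y_2) = (6049, 1320): x_3 = 55·6049 + 21·12·1320 = 665335; y_3 = 55·1320 + 12·6049 = 145188.
  From (x_3, y_3) = (665335, 145188): x_4 = 55·665335 + 21·12·145188 = 73180801; y_4 = 55·145188 + 12·665335 = 15969360.
  From (x_4, y_4) = (73180801, 15969360): x_5 = 55·73180801 + 21·12·15969360 = 8049222775; y_5 = 55·15969360 + 12·73180801 = 1756484412.
  From (x_5, y_5) = (8049222775, 1756484412): x_6 = 55·8049222775 + 21·12·1756484412 = 885341324449; y_6 = 55·1756484412 + 12·8049222775 = 193197315960.
Step 3: Verify x_6² - 21·y_6² = 783829260777109485153601 - 783829260777109485153600 = 1 (should be 1). ✓

(x_1, y_1) = (55, 12); (x_6, y_6) = (885341324449, 193197315960).
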